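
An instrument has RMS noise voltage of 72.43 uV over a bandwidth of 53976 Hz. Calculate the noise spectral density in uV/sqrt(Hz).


Noise spectral density = Vrms / sqrt(BW).
NSD = 72.43 / sqrt(53976)
NSD = 72.43 / 232.3274
NSD = 0.3118 uV/sqrt(Hz)

0.3118 uV/sqrt(Hz)


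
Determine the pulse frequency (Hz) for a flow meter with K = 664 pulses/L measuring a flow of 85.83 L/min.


Frequency = K * Q / 60 (converting L/min to L/s).
f = 664 * 85.83 / 60
f = 56991.12 / 60
f = 949.85 Hz

949.85 Hz


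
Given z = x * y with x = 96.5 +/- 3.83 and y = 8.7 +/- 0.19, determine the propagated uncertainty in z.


For a product z = x*y, the relative uncertainty is:
uz/z = sqrt((ux/x)^2 + (uy/y)^2)
Relative uncertainties: ux/x = 3.83/96.5 = 0.039689
uy/y = 0.19/8.7 = 0.021839
z = 96.5 * 8.7 = 839.5
uz = 839.5 * sqrt(0.039689^2 + 0.021839^2) = 38.032

38.032


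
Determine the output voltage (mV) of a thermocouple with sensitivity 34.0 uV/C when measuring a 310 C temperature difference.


The thermocouple output V = sensitivity * dT.
V = 34.0 uV/C * 310 C
V = 10540.0 uV
V = 10.54 mV

10.54 mV


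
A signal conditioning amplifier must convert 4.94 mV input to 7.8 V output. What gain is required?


Gain = Vout / Vin (converting to same units).
G = 7.8 V / 4.94 mV
G = 7800.0 mV / 4.94 mV
G = 1578.95

1578.95


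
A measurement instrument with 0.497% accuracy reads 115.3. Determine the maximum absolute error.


Absolute error = (accuracy% / 100) * reading.
Error = (0.497 / 100) * 115.3
Error = 0.00497 * 115.3
Error = 0.573

0.573


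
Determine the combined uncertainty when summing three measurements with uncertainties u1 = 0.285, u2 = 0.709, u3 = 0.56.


For a sum of independent quantities, uc = sqrt(u1^2 + u2^2 + u3^2).
uc = sqrt(0.285^2 + 0.709^2 + 0.56^2)
uc = sqrt(0.081225 + 0.502681 + 0.3136)
uc = 0.9474

0.9474


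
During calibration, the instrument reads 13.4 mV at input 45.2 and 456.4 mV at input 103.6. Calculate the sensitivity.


Sensitivity = (y2 - y1) / (x2 - x1).
S = (456.4 - 13.4) / (103.6 - 45.2)
S = 443.0 / 58.4
S = 7.5856 mV/unit

7.5856 mV/unit


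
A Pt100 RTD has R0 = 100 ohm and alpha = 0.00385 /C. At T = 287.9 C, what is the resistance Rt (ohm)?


The RTD equation: Rt = R0 * (1 + alpha * T).
Rt = 100 * (1 + 0.00385 * 287.9)
Rt = 100 * (1 + 1.108415)
Rt = 100 * 2.108415
Rt = 210.841 ohm

210.841 ohm


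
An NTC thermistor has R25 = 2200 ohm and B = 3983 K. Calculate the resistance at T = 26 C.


NTC thermistor equation: Rt = R25 * exp(B * (1/T - 1/T25)).
T in Kelvin: 299.15 K, T25 = 298.15 K
1/T - 1/T25 = 1/299.15 - 1/298.15 = -1.121e-05
B * (1/T - 1/T25) = 3983 * -1.121e-05 = -0.0447
Rt = 2200 * exp(-0.0447) = 2103.9 ohm

2103.9 ohm


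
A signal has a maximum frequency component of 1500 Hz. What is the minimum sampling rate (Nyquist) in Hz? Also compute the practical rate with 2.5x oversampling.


By Nyquist theorem, fs_min = 2 * fmax.
fs_min = 2 * 1500 = 3000 Hz
Practical rate = 2.5 * fs_min = 2.5 * 3000 = 7500 Hz

fs_min = 3000 Hz, fs_practical = 7500 Hz


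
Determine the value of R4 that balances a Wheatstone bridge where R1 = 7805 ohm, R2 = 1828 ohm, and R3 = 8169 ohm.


At balance: R1*R4 = R2*R3, so R4 = R2*R3/R1.
R4 = 1828 * 8169 / 7805
R4 = 14932932 / 7805
R4 = 1913.25 ohm

1913.25 ohm


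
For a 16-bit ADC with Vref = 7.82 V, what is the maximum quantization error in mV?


The maximum quantization error is +/- LSB/2.
LSB = Vref / 2^n = 7.82 / 65536 = 0.00011932 V
Max error = LSB / 2 = 0.00011932 / 2 = 5.966e-05 V
Max error = 0.0597 mV

0.0597 mV


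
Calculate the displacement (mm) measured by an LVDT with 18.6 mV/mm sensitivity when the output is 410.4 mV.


Displacement = Vout / sensitivity.
d = 410.4 / 18.6
d = 22.065 mm

22.065 mm


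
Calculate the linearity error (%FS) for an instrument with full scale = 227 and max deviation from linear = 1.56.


Linearity error = (max deviation / full scale) * 100%.
Linearity = (1.56 / 227) * 100
Linearity = 0.687 %FS

0.687 %FS


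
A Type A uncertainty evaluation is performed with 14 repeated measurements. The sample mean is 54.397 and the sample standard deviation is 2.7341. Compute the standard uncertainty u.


The standard uncertainty for Type A evaluation is u = s / sqrt(n).
u = 2.7341 / sqrt(14)
u = 2.7341 / 3.7417
u = 0.7307

0.7307


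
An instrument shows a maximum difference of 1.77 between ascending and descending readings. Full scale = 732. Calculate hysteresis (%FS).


Hysteresis = (max difference / full scale) * 100%.
H = (1.77 / 732) * 100
H = 0.242 %FS

0.242 %FS


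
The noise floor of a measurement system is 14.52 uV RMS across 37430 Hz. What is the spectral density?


Noise spectral density = Vrms / sqrt(BW).
NSD = 14.52 / sqrt(37430)
NSD = 14.52 / 193.4683
NSD = 0.0751 uV/sqrt(Hz)

0.0751 uV/sqrt(Hz)


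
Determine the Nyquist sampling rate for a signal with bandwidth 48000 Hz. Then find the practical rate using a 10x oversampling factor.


By Nyquist theorem, fs_min = 2 * fmax.
fs_min = 2 * 48000 = 96000 Hz
Practical rate = 10 * fs_min = 10 * 96000 = 960000 Hz

fs_min = 96000 Hz, fs_practical = 960000 Hz


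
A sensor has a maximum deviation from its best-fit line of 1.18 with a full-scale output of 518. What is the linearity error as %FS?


Linearity error = (max deviation / full scale) * 100%.
Linearity = (1.18 / 518) * 100
Linearity = 0.228 %FS

0.228 %FS


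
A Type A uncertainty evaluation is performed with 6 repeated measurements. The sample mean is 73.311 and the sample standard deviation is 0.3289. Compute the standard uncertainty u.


The standard uncertainty for Type A evaluation is u = s / sqrt(n).
u = 0.3289 / sqrt(6)
u = 0.3289 / 2.4495
u = 0.1343

0.1343


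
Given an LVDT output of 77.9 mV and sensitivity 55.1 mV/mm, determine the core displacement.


Displacement = Vout / sensitivity.
d = 77.9 / 55.1
d = 1.414 mm

1.414 mm


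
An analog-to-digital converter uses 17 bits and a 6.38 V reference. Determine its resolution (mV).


The resolution (LSB) of an ADC is Vref / 2^n.
LSB = 6.38 / 2^17
LSB = 6.38 / 131072
LSB = 4.868e-05 V = 0.04867554 mV

0.04867554 mV


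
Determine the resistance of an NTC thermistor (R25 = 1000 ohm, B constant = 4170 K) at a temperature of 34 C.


NTC thermistor equation: Rt = R25 * exp(B * (1/T - 1/T25)).
T in Kelvin: 307.15 K, T25 = 298.15 K
1/T - 1/T25 = 1/307.15 - 1/298.15 = -9.828e-05
B * (1/T - 1/T25) = 4170 * -9.828e-05 = -0.4098
Rt = 1000 * exp(-0.4098) = 663.8 ohm

663.8 ohm


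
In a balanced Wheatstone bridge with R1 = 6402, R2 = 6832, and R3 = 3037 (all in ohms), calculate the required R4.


At balance: R1*R4 = R2*R3, so R4 = R2*R3/R1.
R4 = 6832 * 3037 / 6402
R4 = 20748784 / 6402
R4 = 3240.98 ohm

3240.98 ohm


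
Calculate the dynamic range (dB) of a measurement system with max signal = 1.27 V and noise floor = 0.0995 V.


Dynamic range = 20 * log10(Vmax / Vnoise).
DR = 20 * log10(1.27 / 0.0995)
DR = 20 * log10(12.76)
DR = 22.12 dB

22.12 dB


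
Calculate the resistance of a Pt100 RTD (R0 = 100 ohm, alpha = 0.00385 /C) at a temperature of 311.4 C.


The RTD equation: Rt = R0 * (1 + alpha * T).
Rt = 100 * (1 + 0.00385 * 311.4)
Rt = 100 * (1 + 1.19889)
Rt = 100 * 2.19889
Rt = 219.889 ohm

219.889 ohm


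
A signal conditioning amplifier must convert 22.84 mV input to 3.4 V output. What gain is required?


Gain = Vout / Vin (converting to same units).
G = 3.4 V / 22.84 mV
G = 3400.0 mV / 22.84 mV
G = 148.86

148.86


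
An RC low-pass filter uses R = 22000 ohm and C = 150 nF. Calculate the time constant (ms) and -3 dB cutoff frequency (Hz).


Time constant: tau = R * C.
tau = 22000 * 1.50e-07 = 0.0033 s
tau = 3.3 ms
Cutoff frequency: fc = 1 / (2*pi*R*C).
fc = 1 / (2*pi*0.0033) = 48.23 Hz

tau = 3.3 ms, fc = 48.23 Hz


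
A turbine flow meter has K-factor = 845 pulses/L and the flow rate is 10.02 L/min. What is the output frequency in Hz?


Frequency = K * Q / 60 (converting L/min to L/s).
f = 845 * 10.02 / 60
f = 8466.9 / 60
f = 141.11 Hz

141.11 Hz


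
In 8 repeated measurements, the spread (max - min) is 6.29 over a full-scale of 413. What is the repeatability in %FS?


Repeatability = (spread / full scale) * 100%.
R = (6.29 / 413) * 100
R = 1.523 %FS

1.523 %FS


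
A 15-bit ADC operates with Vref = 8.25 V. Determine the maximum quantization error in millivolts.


The maximum quantization error is +/- LSB/2.
LSB = Vref / 2^n = 8.25 / 32768 = 0.00025177 V
Max error = LSB / 2 = 0.00025177 / 2 = 0.00012589 V
Max error = 0.1259 mV

0.1259 mV


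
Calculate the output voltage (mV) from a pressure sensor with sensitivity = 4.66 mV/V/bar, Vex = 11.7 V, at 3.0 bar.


Output = sensitivity * Vex * P.
Vout = 4.66 * 11.7 * 3.0
Vout = 54.522 * 3.0
Vout = 163.57 mV

163.57 mV


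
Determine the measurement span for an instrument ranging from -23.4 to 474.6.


Span = upper range - lower range.
Span = 474.6 - (-23.4)
Span = 498.0

498.0


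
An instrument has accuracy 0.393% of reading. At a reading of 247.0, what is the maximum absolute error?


Absolute error = (accuracy% / 100) * reading.
Error = (0.393 / 100) * 247.0
Error = 0.00393 * 247.0
Error = 0.9707

0.9707


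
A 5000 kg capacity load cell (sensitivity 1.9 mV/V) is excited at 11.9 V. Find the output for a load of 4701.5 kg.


Vout = rated_output * Vex * (load / capacity).
Vout = 1.9 * 11.9 * (4701.5 / 5000)
Vout = 1.9 * 11.9 * 0.9403
Vout = 21.26 mV

21.26 mV


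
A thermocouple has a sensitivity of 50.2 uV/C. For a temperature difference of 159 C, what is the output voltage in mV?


The thermocouple output V = sensitivity * dT.
V = 50.2 uV/C * 159 C
V = 7981.8 uV
V = 7.982 mV

7.982 mV


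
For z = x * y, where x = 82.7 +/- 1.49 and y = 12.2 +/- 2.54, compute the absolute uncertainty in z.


For a product z = x*y, the relative uncertainty is:
uz/z = sqrt((ux/x)^2 + (uy/y)^2)
Relative uncertainties: ux/x = 1.49/82.7 = 0.018017
uy/y = 2.54/12.2 = 0.208197
z = 82.7 * 12.2 = 1008.9
uz = 1008.9 * sqrt(0.018017^2 + 0.208197^2) = 210.843

210.843


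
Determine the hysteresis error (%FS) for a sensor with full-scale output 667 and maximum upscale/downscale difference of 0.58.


Hysteresis = (max difference / full scale) * 100%.
H = (0.58 / 667) * 100
H = 0.087 %FS

0.087 %FS


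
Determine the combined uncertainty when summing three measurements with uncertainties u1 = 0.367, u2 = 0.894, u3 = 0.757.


For a sum of independent quantities, uc = sqrt(u1^2 + u2^2 + u3^2).
uc = sqrt(0.367^2 + 0.894^2 + 0.757^2)
uc = sqrt(0.134689 + 0.799236 + 0.573049)
uc = 1.2276

1.2276


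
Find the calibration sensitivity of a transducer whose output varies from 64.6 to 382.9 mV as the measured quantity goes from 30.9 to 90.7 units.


Sensitivity = (y2 - y1) / (x2 - x1).
S = (382.9 - 64.6) / (90.7 - 30.9)
S = 318.3 / 59.8
S = 5.3227 mV/unit

5.3227 mV/unit


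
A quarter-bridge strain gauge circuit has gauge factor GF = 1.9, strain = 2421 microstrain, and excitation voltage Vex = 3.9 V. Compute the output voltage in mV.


Quarter bridge output: Vout = (GF * epsilon * Vex) / 4.
Vout = (1.9 * 2421e-6 * 3.9) / 4
Vout = 0.01793961 / 4 V
Vout = 0.0044849 V = 4.4849 mV

4.4849 mV


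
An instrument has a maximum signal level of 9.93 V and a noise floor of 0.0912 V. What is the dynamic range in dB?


Dynamic range = 20 * log10(Vmax / Vnoise).
DR = 20 * log10(9.93 / 0.0912)
DR = 20 * log10(108.88)
DR = 40.74 dB

40.74 dB


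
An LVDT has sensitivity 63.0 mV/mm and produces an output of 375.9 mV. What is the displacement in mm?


Displacement = Vout / sensitivity.
d = 375.9 / 63.0
d = 5.967 mm

5.967 mm


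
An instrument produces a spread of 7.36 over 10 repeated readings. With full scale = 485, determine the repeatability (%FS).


Repeatability = (spread / full scale) * 100%.
R = (7.36 / 485) * 100
R = 1.518 %FS

1.518 %FS


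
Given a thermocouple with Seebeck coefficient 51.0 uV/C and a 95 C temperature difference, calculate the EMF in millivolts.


The thermocouple output V = sensitivity * dT.
V = 51.0 uV/C * 95 C
V = 4845.0 uV
V = 4.845 mV

4.845 mV


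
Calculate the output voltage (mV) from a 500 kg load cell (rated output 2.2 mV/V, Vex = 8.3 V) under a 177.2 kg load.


Vout = rated_output * Vex * (load / capacity).
Vout = 2.2 * 8.3 * (177.2 / 500)
Vout = 2.2 * 8.3 * 0.3544
Vout = 6.471 mV

6.471 mV


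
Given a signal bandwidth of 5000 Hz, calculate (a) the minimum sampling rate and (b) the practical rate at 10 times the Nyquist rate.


By Nyquist theorem, fs_min = 2 * fmax.
fs_min = 2 * 5000 = 10000 Hz
Practical rate = 10 * fs_min = 10 * 10000 = 100000 Hz

fs_min = 10000 Hz, fs_practical = 100000 Hz


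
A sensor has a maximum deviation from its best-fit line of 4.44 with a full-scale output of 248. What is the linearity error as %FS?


Linearity error = (max deviation / full scale) * 100%.
Linearity = (4.44 / 248) * 100
Linearity = 1.79 %FS

1.79 %FS


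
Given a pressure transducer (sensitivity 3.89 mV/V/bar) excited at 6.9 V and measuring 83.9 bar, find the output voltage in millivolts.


Output = sensitivity * Vex * P.
Vout = 3.89 * 6.9 * 83.9
Vout = 26.841 * 83.9
Vout = 2251.96 mV

2251.96 mV


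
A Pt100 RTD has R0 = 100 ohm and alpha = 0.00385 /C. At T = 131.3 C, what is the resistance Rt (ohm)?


The RTD equation: Rt = R0 * (1 + alpha * T).
Rt = 100 * (1 + 0.00385 * 131.3)
Rt = 100 * (1 + 0.505505)
Rt = 100 * 1.505505
Rt = 150.55 ohm

150.55 ohm


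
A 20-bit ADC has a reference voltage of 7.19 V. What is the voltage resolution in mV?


The resolution (LSB) of an ADC is Vref / 2^n.
LSB = 7.19 / 2^20
LSB = 7.19 / 1048576
LSB = 6.86e-06 V = 0.00685692 mV

0.00685692 mV


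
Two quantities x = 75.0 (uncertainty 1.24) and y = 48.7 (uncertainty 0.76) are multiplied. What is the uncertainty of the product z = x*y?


For a product z = x*y, the relative uncertainty is:
uz/z = sqrt((ux/x)^2 + (uy/y)^2)
Relative uncertainties: ux/x = 1.24/75.0 = 0.016533
uy/y = 0.76/48.7 = 0.015606
z = 75.0 * 48.7 = 3652.5
uz = 3652.5 * sqrt(0.016533^2 + 0.015606^2) = 83.04

83.04


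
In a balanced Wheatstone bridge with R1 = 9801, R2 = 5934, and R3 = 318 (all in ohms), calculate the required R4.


At balance: R1*R4 = R2*R3, so R4 = R2*R3/R1.
R4 = 5934 * 318 / 9801
R4 = 1887012 / 9801
R4 = 192.53 ohm

192.53 ohm


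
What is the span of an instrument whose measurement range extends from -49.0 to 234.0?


Span = upper range - lower range.
Span = 234.0 - (-49.0)
Span = 283.0

283.0


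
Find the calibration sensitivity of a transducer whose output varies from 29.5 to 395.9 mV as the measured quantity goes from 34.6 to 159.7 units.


Sensitivity = (y2 - y1) / (x2 - x1).
S = (395.9 - 29.5) / (159.7 - 34.6)
S = 366.4 / 125.1
S = 2.9289 mV/unit

2.9289 mV/unit


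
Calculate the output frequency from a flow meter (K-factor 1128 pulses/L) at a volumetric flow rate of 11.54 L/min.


Frequency = K * Q / 60 (converting L/min to L/s).
f = 1128 * 11.54 / 60
f = 13017.12 / 60
f = 216.95 Hz

216.95 Hz


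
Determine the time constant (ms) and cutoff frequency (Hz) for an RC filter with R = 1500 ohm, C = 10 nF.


Time constant: tau = R * C.
tau = 1500 * 1.00e-08 = 1.5e-05 s
tau = 0.015 ms
Cutoff frequency: fc = 1 / (2*pi*R*C).
fc = 1 / (2*pi*1.5e-05) = 10610.33 Hz

tau = 0.015 ms, fc = 10610.33 Hz


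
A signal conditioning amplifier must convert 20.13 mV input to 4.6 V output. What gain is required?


Gain = Vout / Vin (converting to same units).
G = 4.6 V / 20.13 mV
G = 4600.0 mV / 20.13 mV
G = 228.51

228.51


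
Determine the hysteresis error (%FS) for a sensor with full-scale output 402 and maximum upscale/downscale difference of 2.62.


Hysteresis = (max difference / full scale) * 100%.
H = (2.62 / 402) * 100
H = 0.652 %FS

0.652 %FS


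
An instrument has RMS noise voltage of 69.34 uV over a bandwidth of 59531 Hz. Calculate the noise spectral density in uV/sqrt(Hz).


Noise spectral density = Vrms / sqrt(BW).
NSD = 69.34 / sqrt(59531)
NSD = 69.34 / 243.9898
NSD = 0.2842 uV/sqrt(Hz)

0.2842 uV/sqrt(Hz)


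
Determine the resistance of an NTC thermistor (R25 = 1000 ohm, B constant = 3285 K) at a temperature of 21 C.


NTC thermistor equation: Rt = R25 * exp(B * (1/T - 1/T25)).
T in Kelvin: 294.15 K, T25 = 298.15 K
1/T - 1/T25 = 1/294.15 - 1/298.15 = 4.561e-05
B * (1/T - 1/T25) = 3285 * 4.561e-05 = 0.1498
Rt = 1000 * exp(0.1498) = 1161.6 ohm

1161.6 ohm


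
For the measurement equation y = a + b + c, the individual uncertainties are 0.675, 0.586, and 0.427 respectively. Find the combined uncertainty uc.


For a sum of independent quantities, uc = sqrt(u1^2 + u2^2 + u3^2).
uc = sqrt(0.675^2 + 0.586^2 + 0.427^2)
uc = sqrt(0.455625 + 0.343396 + 0.182329)
uc = 0.9906

0.9906


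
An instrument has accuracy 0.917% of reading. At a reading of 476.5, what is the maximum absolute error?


Absolute error = (accuracy% / 100) * reading.
Error = (0.917 / 100) * 476.5
Error = 0.00917 * 476.5
Error = 4.3695

4.3695


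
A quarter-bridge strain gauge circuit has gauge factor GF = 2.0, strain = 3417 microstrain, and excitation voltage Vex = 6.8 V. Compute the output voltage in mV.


Quarter bridge output: Vout = (GF * epsilon * Vex) / 4.
Vout = (2.0 * 3417e-6 * 6.8) / 4
Vout = 0.0464712 / 4 V
Vout = 0.0116178 V = 11.6178 mV

11.6178 mV


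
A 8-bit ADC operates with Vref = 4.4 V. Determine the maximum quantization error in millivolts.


The maximum quantization error is +/- LSB/2.
LSB = Vref / 2^n = 4.4 / 256 = 0.0171875 V
Max error = LSB / 2 = 0.0171875 / 2 = 0.00859375 V
Max error = 8.5938 mV

8.5938 mV


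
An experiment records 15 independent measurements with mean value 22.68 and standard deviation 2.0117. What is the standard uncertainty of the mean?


The standard uncertainty for Type A evaluation is u = s / sqrt(n).
u = 2.0117 / sqrt(15)
u = 2.0117 / 3.873
u = 0.5194

0.5194


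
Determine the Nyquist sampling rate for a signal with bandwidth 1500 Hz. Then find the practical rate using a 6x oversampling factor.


By Nyquist theorem, fs_min = 2 * fmax.
fs_min = 2 * 1500 = 3000 Hz
Practical rate = 6 * fs_min = 6 * 3000 = 18000 Hz

fs_min = 3000 Hz, fs_practical = 18000 Hz


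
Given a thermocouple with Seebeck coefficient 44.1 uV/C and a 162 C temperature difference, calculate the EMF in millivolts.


The thermocouple output V = sensitivity * dT.
V = 44.1 uV/C * 162 C
V = 7144.2 uV
V = 7.144 mV

7.144 mV


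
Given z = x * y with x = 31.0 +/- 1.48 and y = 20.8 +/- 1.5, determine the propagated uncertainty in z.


For a product z = x*y, the relative uncertainty is:
uz/z = sqrt((ux/x)^2 + (uy/y)^2)
Relative uncertainties: ux/x = 1.48/31.0 = 0.047742
uy/y = 1.5/20.8 = 0.072115
z = 31.0 * 20.8 = 644.8
uz = 644.8 * sqrt(0.047742^2 + 0.072115^2) = 55.767

55.767


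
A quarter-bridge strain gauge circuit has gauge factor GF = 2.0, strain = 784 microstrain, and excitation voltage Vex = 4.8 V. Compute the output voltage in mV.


Quarter bridge output: Vout = (GF * epsilon * Vex) / 4.
Vout = (2.0 * 784e-6 * 4.8) / 4
Vout = 0.0075264 / 4 V
Vout = 0.0018816 V = 1.8816 mV

1.8816 mV


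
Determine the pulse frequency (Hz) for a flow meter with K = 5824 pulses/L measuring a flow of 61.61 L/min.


Frequency = K * Q / 60 (converting L/min to L/s).
f = 5824 * 61.61 / 60
f = 358816.64 / 60
f = 5980.28 Hz

5980.28 Hz


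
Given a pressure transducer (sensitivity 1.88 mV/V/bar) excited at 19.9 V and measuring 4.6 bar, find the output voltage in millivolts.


Output = sensitivity * Vex * P.
Vout = 1.88 * 19.9 * 4.6
Vout = 37.412 * 4.6
Vout = 172.1 mV

172.1 mV


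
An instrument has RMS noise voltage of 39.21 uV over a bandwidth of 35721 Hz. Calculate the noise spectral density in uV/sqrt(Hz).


Noise spectral density = Vrms / sqrt(BW).
NSD = 39.21 / sqrt(35721)
NSD = 39.21 / 189.0
NSD = 0.2075 uV/sqrt(Hz)

0.2075 uV/sqrt(Hz)


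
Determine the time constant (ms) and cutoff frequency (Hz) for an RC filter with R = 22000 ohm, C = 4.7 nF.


Time constant: tau = R * C.
tau = 22000 * 4.70e-09 = 0.0001034 s
tau = 0.1034 ms
Cutoff frequency: fc = 1 / (2*pi*R*C).
fc = 1 / (2*pi*0.0001034) = 1539.22 Hz

tau = 0.1034 ms, fc = 1539.22 Hz


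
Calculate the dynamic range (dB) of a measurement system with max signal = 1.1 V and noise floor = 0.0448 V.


Dynamic range = 20 * log10(Vmax / Vnoise).
DR = 20 * log10(1.1 / 0.0448)
DR = 20 * log10(24.55)
DR = 27.8 dB

27.8 dB


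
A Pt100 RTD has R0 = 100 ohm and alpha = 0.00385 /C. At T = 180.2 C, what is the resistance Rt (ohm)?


The RTD equation: Rt = R0 * (1 + alpha * T).
Rt = 100 * (1 + 0.00385 * 180.2)
Rt = 100 * (1 + 0.69377)
Rt = 100 * 1.69377
Rt = 169.377 ohm

169.377 ohm


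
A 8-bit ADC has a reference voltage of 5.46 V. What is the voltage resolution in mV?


The resolution (LSB) of an ADC is Vref / 2^n.
LSB = 5.46 / 2^8
LSB = 5.46 / 256
LSB = 0.02132812 V = 21.328125 mV

21.328125 mV


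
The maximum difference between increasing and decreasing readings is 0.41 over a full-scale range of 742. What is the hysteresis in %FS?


Hysteresis = (max difference / full scale) * 100%.
H = (0.41 / 742) * 100
H = 0.055 %FS

0.055 %FS


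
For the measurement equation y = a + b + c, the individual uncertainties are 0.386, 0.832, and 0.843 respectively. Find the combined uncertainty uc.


For a sum of independent quantities, uc = sqrt(u1^2 + u2^2 + u3^2).
uc = sqrt(0.386^2 + 0.832^2 + 0.843^2)
uc = sqrt(0.148996 + 0.692224 + 0.710649)
uc = 1.2457

1.2457


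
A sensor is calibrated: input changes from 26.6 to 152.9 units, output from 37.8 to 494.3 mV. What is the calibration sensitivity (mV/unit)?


Sensitivity = (y2 - y1) / (x2 - x1).
S = (494.3 - 37.8) / (152.9 - 26.6)
S = 456.5 / 126.3
S = 3.6144 mV/unit

3.6144 mV/unit


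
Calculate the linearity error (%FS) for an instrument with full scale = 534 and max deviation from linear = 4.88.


Linearity error = (max deviation / full scale) * 100%.
Linearity = (4.88 / 534) * 100
Linearity = 0.914 %FS

0.914 %FS


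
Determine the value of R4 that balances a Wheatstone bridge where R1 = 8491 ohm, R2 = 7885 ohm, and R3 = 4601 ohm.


At balance: R1*R4 = R2*R3, so R4 = R2*R3/R1.
R4 = 7885 * 4601 / 8491
R4 = 36278885 / 8491
R4 = 4272.63 ohm

4272.63 ohm


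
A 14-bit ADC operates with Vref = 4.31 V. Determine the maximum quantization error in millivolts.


The maximum quantization error is +/- LSB/2.
LSB = Vref / 2^n = 4.31 / 16384 = 0.00026306 V
Max error = LSB / 2 = 0.00026306 / 2 = 0.00013153 V
Max error = 0.1315 mV

0.1315 mV


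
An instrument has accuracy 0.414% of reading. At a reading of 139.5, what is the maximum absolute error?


Absolute error = (accuracy% / 100) * reading.
Error = (0.414 / 100) * 139.5
Error = 0.00414 * 139.5
Error = 0.5775

0.5775


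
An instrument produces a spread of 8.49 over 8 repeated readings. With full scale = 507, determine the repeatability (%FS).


Repeatability = (spread / full scale) * 100%.
R = (8.49 / 507) * 100
R = 1.675 %FS

1.675 %FS


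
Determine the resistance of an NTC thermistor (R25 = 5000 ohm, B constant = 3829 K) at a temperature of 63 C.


NTC thermistor equation: Rt = R25 * exp(B * (1/T - 1/T25)).
T in Kelvin: 336.15 K, T25 = 298.15 K
1/T - 1/T25 = 1/336.15 - 1/298.15 = -0.00037915
B * (1/T - 1/T25) = 3829 * -0.00037915 = -1.4518
Rt = 5000 * exp(-1.4518) = 1170.8 ohm

1170.8 ohm


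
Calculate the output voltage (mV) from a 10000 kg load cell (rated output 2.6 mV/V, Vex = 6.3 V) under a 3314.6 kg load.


Vout = rated_output * Vex * (load / capacity).
Vout = 2.6 * 6.3 * (3314.6 / 10000)
Vout = 2.6 * 6.3 * 0.33146
Vout = 5.429 mV

5.429 mV


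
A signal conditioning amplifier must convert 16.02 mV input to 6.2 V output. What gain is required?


Gain = Vout / Vin (converting to same units).
G = 6.2 V / 16.02 mV
G = 6200.0 mV / 16.02 mV
G = 387.02

387.02


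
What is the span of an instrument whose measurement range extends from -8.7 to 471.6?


Span = upper range - lower range.
Span = 471.6 - (-8.7)
Span = 480.3

480.3


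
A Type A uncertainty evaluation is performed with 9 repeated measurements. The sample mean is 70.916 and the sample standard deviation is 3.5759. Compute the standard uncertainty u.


The standard uncertainty for Type A evaluation is u = s / sqrt(n).
u = 3.5759 / sqrt(9)
u = 3.5759 / 3.0
u = 1.192

1.192


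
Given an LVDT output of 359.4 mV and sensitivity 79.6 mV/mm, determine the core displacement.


Displacement = Vout / sensitivity.
d = 359.4 / 79.6
d = 4.515 mm

4.515 mm


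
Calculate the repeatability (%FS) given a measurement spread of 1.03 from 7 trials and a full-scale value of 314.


Repeatability = (spread / full scale) * 100%.
R = (1.03 / 314) * 100
R = 0.328 %FS

0.328 %FS


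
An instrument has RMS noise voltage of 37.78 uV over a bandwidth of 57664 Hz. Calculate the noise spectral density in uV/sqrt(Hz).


Noise spectral density = Vrms / sqrt(BW).
NSD = 37.78 / sqrt(57664)
NSD = 37.78 / 240.1333
NSD = 0.1573 uV/sqrt(Hz)

0.1573 uV/sqrt(Hz)


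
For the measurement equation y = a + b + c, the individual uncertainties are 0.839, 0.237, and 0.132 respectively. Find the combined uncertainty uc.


For a sum of independent quantities, uc = sqrt(u1^2 + u2^2 + u3^2).
uc = sqrt(0.839^2 + 0.237^2 + 0.132^2)
uc = sqrt(0.703921 + 0.056169 + 0.017424)
uc = 0.8818

0.8818


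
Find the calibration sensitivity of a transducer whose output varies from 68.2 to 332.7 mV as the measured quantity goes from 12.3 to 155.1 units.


Sensitivity = (y2 - y1) / (x2 - x1).
S = (332.7 - 68.2) / (155.1 - 12.3)
S = 264.5 / 142.8
S = 1.8522 mV/unit

1.8522 mV/unit


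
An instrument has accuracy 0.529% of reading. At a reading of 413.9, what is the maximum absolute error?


Absolute error = (accuracy% / 100) * reading.
Error = (0.529 / 100) * 413.9
Error = 0.00529 * 413.9
Error = 2.1895

2.1895


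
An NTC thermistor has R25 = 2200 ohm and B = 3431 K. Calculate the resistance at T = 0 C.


NTC thermistor equation: Rt = R25 * exp(B * (1/T - 1/T25)).
T in Kelvin: 273.15 K, T25 = 298.15 K
1/T - 1/T25 = 1/273.15 - 1/298.15 = 0.00030698
B * (1/T - 1/T25) = 3431 * 0.00030698 = 1.0532
Rt = 2200 * exp(1.0532) = 6307.2 ohm

6307.2 ohm


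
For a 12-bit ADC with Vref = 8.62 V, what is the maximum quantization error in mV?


The maximum quantization error is +/- LSB/2.
LSB = Vref / 2^n = 8.62 / 4096 = 0.00210449 V
Max error = LSB / 2 = 0.00210449 / 2 = 0.00105225 V
Max error = 1.0522 mV

1.0522 mV


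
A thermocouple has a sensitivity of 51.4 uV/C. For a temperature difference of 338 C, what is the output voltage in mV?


The thermocouple output V = sensitivity * dT.
V = 51.4 uV/C * 338 C
V = 17373.2 uV
V = 17.373 mV

17.373 mV


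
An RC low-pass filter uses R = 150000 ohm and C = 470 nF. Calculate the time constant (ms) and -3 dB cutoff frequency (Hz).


Time constant: tau = R * C.
tau = 150000 * 4.70e-07 = 0.0705 s
tau = 70.5 ms
Cutoff frequency: fc = 1 / (2*pi*R*C).
fc = 1 / (2*pi*0.0705) = 2.26 Hz

tau = 70.5 ms, fc = 2.26 Hz


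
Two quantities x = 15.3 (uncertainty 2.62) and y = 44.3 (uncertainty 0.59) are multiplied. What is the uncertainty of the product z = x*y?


For a product z = x*y, the relative uncertainty is:
uz/z = sqrt((ux/x)^2 + (uy/y)^2)
Relative uncertainties: ux/x = 2.62/15.3 = 0.171242
uy/y = 0.59/44.3 = 0.013318
z = 15.3 * 44.3 = 677.8
uz = 677.8 * sqrt(0.171242^2 + 0.013318^2) = 116.417

116.417


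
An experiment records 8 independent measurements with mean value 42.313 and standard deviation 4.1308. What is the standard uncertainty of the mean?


The standard uncertainty for Type A evaluation is u = s / sqrt(n).
u = 4.1308 / sqrt(8)
u = 4.1308 / 2.8284
u = 1.4605

1.4605


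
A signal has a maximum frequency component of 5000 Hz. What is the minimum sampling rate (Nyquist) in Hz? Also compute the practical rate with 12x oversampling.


By Nyquist theorem, fs_min = 2 * fmax.
fs_min = 2 * 5000 = 10000 Hz
Practical rate = 12 * fs_min = 12 * 10000 = 120000 Hz

fs_min = 10000 Hz, fs_practical = 120000 Hz


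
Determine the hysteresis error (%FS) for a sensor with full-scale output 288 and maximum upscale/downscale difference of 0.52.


Hysteresis = (max difference / full scale) * 100%.
H = (0.52 / 288) * 100
H = 0.181 %FS

0.181 %FS


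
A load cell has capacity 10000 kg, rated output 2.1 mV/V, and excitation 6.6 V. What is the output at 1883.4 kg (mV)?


Vout = rated_output * Vex * (load / capacity).
Vout = 2.1 * 6.6 * (1883.4 / 10000)
Vout = 2.1 * 6.6 * 0.18834
Vout = 2.61 mV

2.61 mV


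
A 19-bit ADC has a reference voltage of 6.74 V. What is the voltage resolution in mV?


The resolution (LSB) of an ADC is Vref / 2^n.
LSB = 6.74 / 2^19
LSB = 6.74 / 524288
LSB = 1.286e-05 V = 0.01285553 mV

0.01285553 mV


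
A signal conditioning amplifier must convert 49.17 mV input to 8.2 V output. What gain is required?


Gain = Vout / Vin (converting to same units).
G = 8.2 V / 49.17 mV
G = 8200.0 mV / 49.17 mV
G = 166.77

166.77


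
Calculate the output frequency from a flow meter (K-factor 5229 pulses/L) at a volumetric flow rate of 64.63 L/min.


Frequency = K * Q / 60 (converting L/min to L/s).
f = 5229 * 64.63 / 60
f = 337950.27 / 60
f = 5632.5 Hz

5632.5 Hz


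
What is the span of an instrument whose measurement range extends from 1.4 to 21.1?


Span = upper range - lower range.
Span = 21.1 - (1.4)
Span = 19.7

19.7


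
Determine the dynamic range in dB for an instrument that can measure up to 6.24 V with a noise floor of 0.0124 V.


Dynamic range = 20 * log10(Vmax / Vnoise).
DR = 20 * log10(6.24 / 0.0124)
DR = 20 * log10(503.23)
DR = 54.04 dB

54.04 dB


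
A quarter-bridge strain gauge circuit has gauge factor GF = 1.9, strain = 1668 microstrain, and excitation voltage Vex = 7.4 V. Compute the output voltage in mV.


Quarter bridge output: Vout = (GF * epsilon * Vex) / 4.
Vout = (1.9 * 1668e-6 * 7.4) / 4
Vout = 0.02345208 / 4 V
Vout = 0.00586302 V = 5.863 mV

5.863 mV


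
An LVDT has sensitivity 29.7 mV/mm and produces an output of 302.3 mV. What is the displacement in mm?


Displacement = Vout / sensitivity.
d = 302.3 / 29.7
d = 10.178 mm

10.178 mm


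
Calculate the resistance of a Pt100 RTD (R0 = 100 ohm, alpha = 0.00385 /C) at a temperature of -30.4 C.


The RTD equation: Rt = R0 * (1 + alpha * T).
Rt = 100 * (1 + 0.00385 * -30.4)
Rt = 100 * (1 + -0.11704)
Rt = 100 * 0.88296
Rt = 88.296 ohm

88.296 ohm


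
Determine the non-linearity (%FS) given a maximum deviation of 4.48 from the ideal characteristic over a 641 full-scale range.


Linearity error = (max deviation / full scale) * 100%.
Linearity = (4.48 / 641) * 100
Linearity = 0.699 %FS

0.699 %FS


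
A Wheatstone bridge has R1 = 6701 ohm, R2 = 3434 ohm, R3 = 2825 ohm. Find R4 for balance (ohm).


At balance: R1*R4 = R2*R3, so R4 = R2*R3/R1.
R4 = 3434 * 2825 / 6701
R4 = 9701050 / 6701
R4 = 1447.7 ohm

1447.7 ohm


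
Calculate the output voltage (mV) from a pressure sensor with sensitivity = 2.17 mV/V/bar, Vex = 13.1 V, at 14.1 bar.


Output = sensitivity * Vex * P.
Vout = 2.17 * 13.1 * 14.1
Vout = 28.427 * 14.1
Vout = 400.82 mV

400.82 mV


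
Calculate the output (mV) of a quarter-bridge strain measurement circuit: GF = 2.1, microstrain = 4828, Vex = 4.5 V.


Quarter bridge output: Vout = (GF * epsilon * Vex) / 4.
Vout = (2.1 * 4828e-6 * 4.5) / 4
Vout = 0.0456246 / 4 V
Vout = 0.01140615 V = 11.4062 mV

11.4062 mV


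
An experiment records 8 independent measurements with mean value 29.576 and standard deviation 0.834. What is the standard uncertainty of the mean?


The standard uncertainty for Type A evaluation is u = s / sqrt(n).
u = 0.834 / sqrt(8)
u = 0.834 / 2.8284
u = 0.2949

0.2949


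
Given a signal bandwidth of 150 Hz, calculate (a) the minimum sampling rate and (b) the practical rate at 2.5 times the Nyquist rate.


By Nyquist theorem, fs_min = 2 * fmax.
fs_min = 2 * 150 = 300 Hz
Practical rate = 2.5 * fs_min = 2.5 * 300 = 750 Hz

fs_min = 300 Hz, fs_practical = 750 Hz


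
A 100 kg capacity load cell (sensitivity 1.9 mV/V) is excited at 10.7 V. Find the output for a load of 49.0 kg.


Vout = rated_output * Vex * (load / capacity).
Vout = 1.9 * 10.7 * (49.0 / 100)
Vout = 1.9 * 10.7 * 0.49
Vout = 9.962 mV

9.962 mV


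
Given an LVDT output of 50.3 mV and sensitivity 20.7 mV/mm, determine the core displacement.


Displacement = Vout / sensitivity.
d = 50.3 / 20.7
d = 2.43 mm

2.43 mm


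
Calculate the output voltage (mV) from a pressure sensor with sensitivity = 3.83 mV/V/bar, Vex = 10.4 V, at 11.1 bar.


Output = sensitivity * Vex * P.
Vout = 3.83 * 10.4 * 11.1
Vout = 39.832 * 11.1
Vout = 442.14 mV

442.14 mV


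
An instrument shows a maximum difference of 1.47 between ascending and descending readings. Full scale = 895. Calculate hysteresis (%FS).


Hysteresis = (max difference / full scale) * 100%.
H = (1.47 / 895) * 100
H = 0.164 %FS

0.164 %FS


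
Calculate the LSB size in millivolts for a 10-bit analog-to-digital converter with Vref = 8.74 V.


The resolution (LSB) of an ADC is Vref / 2^n.
LSB = 8.74 / 2^10
LSB = 8.74 / 1024
LSB = 0.00853516 V = 8.53515625 mV

8.53515625 mV


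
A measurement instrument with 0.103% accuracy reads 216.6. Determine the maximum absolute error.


Absolute error = (accuracy% / 100) * reading.
Error = (0.103 / 100) * 216.6
Error = 0.00103 * 216.6
Error = 0.2231

0.2231


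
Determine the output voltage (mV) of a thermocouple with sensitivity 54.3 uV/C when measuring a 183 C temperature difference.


The thermocouple output V = sensitivity * dT.
V = 54.3 uV/C * 183 C
V = 9936.9 uV
V = 9.937 mV

9.937 mV


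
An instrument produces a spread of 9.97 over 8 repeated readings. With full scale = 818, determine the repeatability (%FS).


Repeatability = (spread / full scale) * 100%.
R = (9.97 / 818) * 100
R = 1.219 %FS

1.219 %FS


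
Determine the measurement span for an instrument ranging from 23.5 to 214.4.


Span = upper range - lower range.
Span = 214.4 - (23.5)
Span = 190.9

190.9


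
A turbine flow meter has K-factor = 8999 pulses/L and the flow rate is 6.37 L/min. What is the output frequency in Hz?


Frequency = K * Q / 60 (converting L/min to L/s).
f = 8999 * 6.37 / 60
f = 57323.63 / 60
f = 955.39 Hz

955.39 Hz


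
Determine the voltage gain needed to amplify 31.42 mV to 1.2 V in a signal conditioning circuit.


Gain = Vout / Vin (converting to same units).
G = 1.2 V / 31.42 mV
G = 1200.0 mV / 31.42 mV
G = 38.19

38.19


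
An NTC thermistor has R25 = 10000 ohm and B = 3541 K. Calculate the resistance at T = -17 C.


NTC thermistor equation: Rt = R25 * exp(B * (1/T - 1/T25)).
T in Kelvin: 256.15 K, T25 = 298.15 K
1/T - 1/T25 = 1/256.15 - 1/298.15 = 0.00054995
B * (1/T - 1/T25) = 3541 * 0.00054995 = 1.9474
Rt = 10000 * exp(1.9474) = 70101.5 ohm

70101.5 ohm


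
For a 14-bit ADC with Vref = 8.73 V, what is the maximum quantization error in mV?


The maximum quantization error is +/- LSB/2.
LSB = Vref / 2^n = 8.73 / 16384 = 0.00053284 V
Max error = LSB / 2 = 0.00053284 / 2 = 0.00026642 V
Max error = 0.2664 mV

0.2664 mV


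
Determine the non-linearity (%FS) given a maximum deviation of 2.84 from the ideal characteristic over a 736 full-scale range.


Linearity error = (max deviation / full scale) * 100%.
Linearity = (2.84 / 736) * 100
Linearity = 0.386 %FS

0.386 %FS


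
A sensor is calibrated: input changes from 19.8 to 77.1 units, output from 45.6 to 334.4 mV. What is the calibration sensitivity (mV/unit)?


Sensitivity = (y2 - y1) / (x2 - x1).
S = (334.4 - 45.6) / (77.1 - 19.8)
S = 288.8 / 57.3
S = 5.0401 mV/unit

5.0401 mV/unit


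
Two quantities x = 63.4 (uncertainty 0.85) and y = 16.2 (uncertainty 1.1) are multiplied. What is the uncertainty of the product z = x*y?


For a product z = x*y, the relative uncertainty is:
uz/z = sqrt((ux/x)^2 + (uy/y)^2)
Relative uncertainties: ux/x = 0.85/63.4 = 0.013407
uy/y = 1.1/16.2 = 0.067901
z = 63.4 * 16.2 = 1027.1
uz = 1027.1 * sqrt(0.013407^2 + 0.067901^2) = 71.086

71.086


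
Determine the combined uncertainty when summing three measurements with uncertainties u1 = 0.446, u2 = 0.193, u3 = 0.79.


For a sum of independent quantities, uc = sqrt(u1^2 + u2^2 + u3^2).
uc = sqrt(0.446^2 + 0.193^2 + 0.79^2)
uc = sqrt(0.198916 + 0.037249 + 0.6241)
uc = 0.9275

0.9275


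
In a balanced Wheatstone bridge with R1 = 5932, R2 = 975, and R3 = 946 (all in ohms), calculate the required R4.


At balance: R1*R4 = R2*R3, so R4 = R2*R3/R1.
R4 = 975 * 946 / 5932
R4 = 922350 / 5932
R4 = 155.49 ohm

155.49 ohm


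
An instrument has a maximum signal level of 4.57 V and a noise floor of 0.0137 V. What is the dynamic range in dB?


Dynamic range = 20 * log10(Vmax / Vnoise).
DR = 20 * log10(4.57 / 0.0137)
DR = 20 * log10(333.58)
DR = 50.46 dB

50.46 dB


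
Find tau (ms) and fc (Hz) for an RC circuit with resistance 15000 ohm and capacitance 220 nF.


Time constant: tau = R * C.
tau = 15000 * 2.20e-07 = 0.0033 s
tau = 3.3 ms
Cutoff frequency: fc = 1 / (2*pi*R*C).
fc = 1 / (2*pi*0.0033) = 48.23 Hz

tau = 3.3 ms, fc = 48.23 Hz


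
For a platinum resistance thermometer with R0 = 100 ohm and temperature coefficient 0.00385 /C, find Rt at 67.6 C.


The RTD equation: Rt = R0 * (1 + alpha * T).
Rt = 100 * (1 + 0.00385 * 67.6)
Rt = 100 * (1 + 0.26026)
Rt = 100 * 1.26026
Rt = 126.026 ohm

126.026 ohm


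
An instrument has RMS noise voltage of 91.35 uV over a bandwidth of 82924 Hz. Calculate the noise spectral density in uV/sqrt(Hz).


Noise spectral density = Vrms / sqrt(BW).
NSD = 91.35 / sqrt(82924)
NSD = 91.35 / 287.9653
NSD = 0.3172 uV/sqrt(Hz)

0.3172 uV/sqrt(Hz)


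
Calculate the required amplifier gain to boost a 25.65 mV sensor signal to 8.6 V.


Gain = Vout / Vin (converting to same units).
G = 8.6 V / 25.65 mV
G = 8600.0 mV / 25.65 mV
G = 335.28

335.28


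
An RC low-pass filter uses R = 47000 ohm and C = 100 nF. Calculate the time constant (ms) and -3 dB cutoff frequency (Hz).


Time constant: tau = R * C.
tau = 47000 * 1.00e-07 = 0.0047 s
tau = 4.7 ms
Cutoff frequency: fc = 1 / (2*pi*R*C).
fc = 1 / (2*pi*0.0047) = 33.86 Hz

tau = 4.7 ms, fc = 33.86 Hz


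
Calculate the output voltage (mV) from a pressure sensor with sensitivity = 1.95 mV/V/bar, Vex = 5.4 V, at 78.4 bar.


Output = sensitivity * Vex * P.
Vout = 1.95 * 5.4 * 78.4
Vout = 10.53 * 78.4
Vout = 825.55 mV

825.55 mV


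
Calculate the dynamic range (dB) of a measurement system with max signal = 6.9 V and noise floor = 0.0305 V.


Dynamic range = 20 * log10(Vmax / Vnoise).
DR = 20 * log10(6.9 / 0.0305)
DR = 20 * log10(226.23)
DR = 47.09 dB

47.09 dB


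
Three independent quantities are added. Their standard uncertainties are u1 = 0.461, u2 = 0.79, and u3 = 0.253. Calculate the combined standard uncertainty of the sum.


For a sum of independent quantities, uc = sqrt(u1^2 + u2^2 + u3^2).
uc = sqrt(0.461^2 + 0.79^2 + 0.253^2)
uc = sqrt(0.212521 + 0.6241 + 0.064009)
uc = 0.949

0.949


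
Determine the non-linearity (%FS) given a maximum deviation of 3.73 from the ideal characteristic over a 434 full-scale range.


Linearity error = (max deviation / full scale) * 100%.
Linearity = (3.73 / 434) * 100
Linearity = 0.859 %FS

0.859 %FS


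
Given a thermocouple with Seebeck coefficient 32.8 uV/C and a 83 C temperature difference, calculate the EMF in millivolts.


The thermocouple output V = sensitivity * dT.
V = 32.8 uV/C * 83 C
V = 2722.4 uV
V = 2.722 mV

2.722 mV


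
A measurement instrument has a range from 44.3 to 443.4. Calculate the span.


Span = upper range - lower range.
Span = 443.4 - (44.3)
Span = 399.1

399.1
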